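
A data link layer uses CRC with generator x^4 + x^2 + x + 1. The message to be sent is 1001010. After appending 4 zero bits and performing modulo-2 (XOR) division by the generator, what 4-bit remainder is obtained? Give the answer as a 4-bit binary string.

0111

Append 4 zeros: 10010100000. Divide by 10111 (XOR where the leading bit is 1):
  pos 0: 10010 XOR 10111 = 00101
  pos 2: 10110 XOR 10111 = 00001
  pos 6: 10000 XOR 10111 = 00111
Remainder (last 4 bits) = 0111. This is the CRC / FCS.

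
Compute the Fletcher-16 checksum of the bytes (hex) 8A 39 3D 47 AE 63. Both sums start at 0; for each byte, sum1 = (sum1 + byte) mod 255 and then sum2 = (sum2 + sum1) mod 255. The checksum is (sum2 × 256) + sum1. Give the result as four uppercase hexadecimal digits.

E85A

Running sums (mod 255):
  after byte 0 (8A): sum1=138, sum2=138
  after byte 1 (39): sum1=195, sum2=78
  after byte 2 (3D): sum1=1, sum2=79
  after byte 3 (47): sum1=72, sum2=151
  after byte 4 (AE): sum1=246, sum2=142
  after byte 5 (63): sum1=90, sum2=232
Checksum = sum2·256 + sum1 = 232·256 + 90 = 59482 = 0xE85A.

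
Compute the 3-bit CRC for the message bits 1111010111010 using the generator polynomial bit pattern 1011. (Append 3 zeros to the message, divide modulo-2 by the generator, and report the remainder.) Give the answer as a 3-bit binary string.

Append 3 zeros: 1111010111010000. Divide by 1011 (XOR where the leading bit is 1):
  pos 0: 1111 XOR 1011 = 0100
  pos 1: 1000 XOR 1011 = 0011
  pos 3: 1110 XOR 1011 = 0101
  pos 4: 1011 XOR 1011 = 0000
  pos 8: 1101 XOR 1011 = 0110
  pos 9: 1100 XOR 1011 = 0111
  pos 10: 1110 XOR 1011 = 0101
  pos 11: 1010 XOR 1011 = 0001
Remainder (last 3 bits) = 010. This is the CRC / FCS.

010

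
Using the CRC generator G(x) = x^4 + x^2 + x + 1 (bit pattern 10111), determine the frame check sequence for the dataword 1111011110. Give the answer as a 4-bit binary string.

Append 4 zeros: 11110111100000. Divide by 10111 (XOR where the leading bit is 1):
  pos 0: 11110 XOR 10111 = 01001
  pos 1: 10011 XOR 10111 = 00100
  pos 3: 10011 XOR 10111 = 00100
  pos 5: 10010 XOR 10111 = 00101
  pos 7: 10100 XOR 10111 = 00011
Remainder (last 4 bits) = 1100. This is the CRC / FCS.

1100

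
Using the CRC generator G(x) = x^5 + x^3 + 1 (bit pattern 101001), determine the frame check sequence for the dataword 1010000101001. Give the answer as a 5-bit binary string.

11110

Append 5 zeros: 101000010100100000. Divide by 101001 (XOR where the leading bit is 1):
  pos 0: 101000 XOR 101001 = 000001
  pos 5: 101010 XOR 101001 = 000011
  pos 9: 110100 XOR 101001 = 011101
  pos 10: 111010 XOR 101001 = 010011
  pos 11: 100110 XOR 101001 = 001111
Remainder (last 5 bits) = 11110. This is the CRC / FCS.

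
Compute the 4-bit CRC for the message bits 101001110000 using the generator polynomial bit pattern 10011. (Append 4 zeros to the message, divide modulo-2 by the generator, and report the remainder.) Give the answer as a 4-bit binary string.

Append 4 zeros: 1010011100000000. Divide by 10011 (XOR where the leading bit is 1):
  pos 0: 10100 XOR 10011 = 00111
  pos 2: 11111 XOR 10011 = 01100
  pos 3: 11001 XOR 10011 = 01010
  pos 4: 10100 XOR 10011 = 00111
  pos 6: 11100 XOR 10011 = 01111
  pos 7: 11110 XOR 10011 = 01101
  pos 8: 11010 XOR 10011 = 01001
  pos 9: 10010 XOR 10011 = 00001
Remainder (last 4 bits) = 0100. This is the CRC / FCS.

0100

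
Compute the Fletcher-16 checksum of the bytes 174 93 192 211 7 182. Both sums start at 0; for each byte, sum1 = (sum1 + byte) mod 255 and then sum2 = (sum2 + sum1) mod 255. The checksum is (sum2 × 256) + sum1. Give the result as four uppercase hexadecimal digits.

2E5E

Running sums (mod 255):
  after byte 0 (174): sum1=174, sum2=174
  after byte 1 (93): sum1=12, sum2=186
  after byte 2 (192): sum1=204, sum2=135
  after byte 3 (211): sum1=160, sum2=40
  after byte 4 (7): sum1=167, sum2=207
  after byte 5 (182): sum1=94, sum2=46
Checksum = sum2·256 + sum1 = 46·256 + 94 = 11870 = 0x2E5E.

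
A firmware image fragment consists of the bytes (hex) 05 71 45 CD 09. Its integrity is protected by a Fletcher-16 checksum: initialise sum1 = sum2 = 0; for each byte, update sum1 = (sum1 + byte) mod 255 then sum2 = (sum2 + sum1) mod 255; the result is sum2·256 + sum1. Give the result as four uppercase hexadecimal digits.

5392

Running sums (mod 255):
  after byte 0 (05): sum1=5, sum2=5
  after byte 1 (71): sum1=118, sum2=123
  after byte 2 (45): sum1=187, sum2=55
  after byte 3 (CD): sum1=137, sum2=192
  after byte 4 (09): sum1=146, sum2=83
Checksum = sum2·256 + sum1 = 83·256 + 146 = 21394 = 0x5392.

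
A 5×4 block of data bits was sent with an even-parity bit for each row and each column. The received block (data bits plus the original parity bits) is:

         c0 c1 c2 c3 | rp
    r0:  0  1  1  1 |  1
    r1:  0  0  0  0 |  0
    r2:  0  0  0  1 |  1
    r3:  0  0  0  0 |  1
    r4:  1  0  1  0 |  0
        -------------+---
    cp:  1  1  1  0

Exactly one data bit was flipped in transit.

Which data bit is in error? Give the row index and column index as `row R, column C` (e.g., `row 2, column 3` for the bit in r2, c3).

Recompute each row's even parity and compare to rp:
  r0: data parity 1, sent rp 1 → ok
  r1: data parity 0, sent rp 0 → ok
  r2: data parity 1, sent rp 1 → ok
  r3: data parity 0, sent rp 1 → mismatch
  r4: data parity 0, sent rp 0 → ok
Recompute each column's even parity and compare to cp:
  c0: data parity 1, sent cp 1 → ok
  c1: data parity 1, sent cp 1 → ok
  c2: data parity 0, sent cp 1 → mismatch
  c3: data parity 0, sent cp 0 → ok
Exactly one row (r3) and one column (c2) fail → the flipped bit is at their intersection.

row 3, column 2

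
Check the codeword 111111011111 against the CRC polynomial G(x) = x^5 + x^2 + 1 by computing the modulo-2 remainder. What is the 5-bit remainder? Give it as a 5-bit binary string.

00000

Modulo-2 division of 111111011111 by 100101:
  pos 0: 111111 XOR 100101 = 011010
  pos 1: 110100 XOR 100101 = 010001
  pos 2: 100011 XOR 100101 = 000110
  pos 5: 110111 XOR 100101 = 010010
  pos 6: 100101 XOR 100101 = 000000
Remainder = 00000 (zero — the frame passes the CRC check).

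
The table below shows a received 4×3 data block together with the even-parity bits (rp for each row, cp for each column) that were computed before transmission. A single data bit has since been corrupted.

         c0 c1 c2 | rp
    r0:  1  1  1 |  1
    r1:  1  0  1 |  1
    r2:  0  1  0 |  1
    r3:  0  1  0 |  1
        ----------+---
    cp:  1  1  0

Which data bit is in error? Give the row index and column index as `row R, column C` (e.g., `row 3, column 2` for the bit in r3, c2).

Recompute each row's even parity and compare to rp:
  r0: data parity 1, sent rp 1 → ok
  r1: data parity 0, sent rp 1 → mismatch
  r2: data parity 1, sent rp 1 → ok
  r3: data parity 1, sent rp 1 → ok
Recompute each column's even parity and compare to cp:
  c0: data parity 0, sent cp 1 → mismatch
  c1: data parity 1, sent cp 1 → ok
  c2: data parity 0, sent cp 0 → ok
Exactly one row (r1) and one column (c0) fail → the flipped bit is at their intersection.

row 1, column 0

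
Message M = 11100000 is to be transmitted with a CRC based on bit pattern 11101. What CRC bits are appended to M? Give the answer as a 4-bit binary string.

0001

Append 4 zeros: 111000000000. Divide by 11101 (XOR where the leading bit is 1):
  pos 0: 11100 XOR 11101 = 00001
  pos 4: 10000 XOR 11101 = 01101
  pos 5: 11010 XOR 11101 = 00111
  pos 7: 11100 XOR 11101 = 00001
Remainder (last 4 bits) = 0001. This is the CRC / FCS.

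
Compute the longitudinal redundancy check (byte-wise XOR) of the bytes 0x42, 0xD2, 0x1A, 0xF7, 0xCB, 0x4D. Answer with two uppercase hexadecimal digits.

XOR the bytes together:
  start with 0x42
  0x42 ⊕ 0xD2 = 0x90
  0x90 ⊕ 0x1A = 0x8A
  0x8A ⊕ 0xF7 = 0x7D
  0x7D ⊕ 0xCB = 0xB6
  0xB6 ⊕ 0x4D = 0xFB

FB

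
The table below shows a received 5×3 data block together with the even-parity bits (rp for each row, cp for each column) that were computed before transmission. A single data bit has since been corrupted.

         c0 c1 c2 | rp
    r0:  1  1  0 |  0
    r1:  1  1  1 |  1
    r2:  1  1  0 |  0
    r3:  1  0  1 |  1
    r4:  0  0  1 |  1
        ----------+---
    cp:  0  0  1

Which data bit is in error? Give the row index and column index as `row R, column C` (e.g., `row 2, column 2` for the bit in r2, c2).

Recompute each row's even parity and compare to rp:
  r0: data parity 0, sent rp 0 → ok
  r1: data parity 1, sent rp 1 → ok
  r2: data parity 0, sent rp 0 → ok
  r3: data parity 0, sent rp 1 → mismatch
  r4: data parity 1, sent rp 1 → ok
Recompute each column's even parity and compare to cp:
  c0: data parity 0, sent cp 0 → ok
  c1: data parity 1, sent cp 0 → mismatch
  c2: data parity 1, sent cp 1 → ok
Exactly one row (r3) and one column (c1) fail → the flipped bit is at their intersection.

row 3, column 1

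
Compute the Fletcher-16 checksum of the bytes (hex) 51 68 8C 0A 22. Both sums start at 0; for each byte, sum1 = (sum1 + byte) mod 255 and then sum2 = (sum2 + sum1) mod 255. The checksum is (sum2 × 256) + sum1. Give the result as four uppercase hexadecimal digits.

1472

Running sums (mod 255):
  after byte 0 (51): sum1=81, sum2=81
  after byte 1 (68): sum1=185, sum2=11
  after byte 2 (8C): sum1=70, sum2=81
  after byte 3 (0A): sum1=80, sum2=161
  after byte 4 (22): sum1=114, sum2=20
Checksum = sum2·256 + sum1 = 20·256 + 114 = 5234 = 0x1472.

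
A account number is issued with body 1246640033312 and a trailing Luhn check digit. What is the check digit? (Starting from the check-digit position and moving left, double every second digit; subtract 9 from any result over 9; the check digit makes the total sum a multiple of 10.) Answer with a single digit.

5

Partial digits right→left: 2 1 3 3 3 0 0 4 6 6 4 2 1
Double every second digit counting from the check-digit position (so the 1st, 3rd, 5th, ... of the partial from the right).
  doubled (with −9 where >9): 4 6 6 0 3 8 2 → sum 29
  kept as-is: 1 3 0 4 6 2 → sum 16
Total = 29 + 16 = 45.
Check digit = (10 − (45 mod 10)) mod 10 = 5.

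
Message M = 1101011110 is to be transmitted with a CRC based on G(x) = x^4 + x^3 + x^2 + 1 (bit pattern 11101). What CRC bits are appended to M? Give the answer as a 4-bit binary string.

1011

Append 4 zeros: 11010111100000. Divide by 11101 (XOR where the leading bit is 1):
  pos 0: 11010 XOR 11101 = 00111
  pos 2: 11111 XOR 11101 = 00010
  pos 5: 10110 XOR 11101 = 01011
  pos 6: 10110 XOR 11101 = 01011
  pos 7: 10110 XOR 11101 = 01011
  pos 8: 10110 XOR 11101 = 01011
  pos 9: 10110 XOR 11101 = 01011
Remainder (last 4 bits) = 1011. This is the CRC / FCS.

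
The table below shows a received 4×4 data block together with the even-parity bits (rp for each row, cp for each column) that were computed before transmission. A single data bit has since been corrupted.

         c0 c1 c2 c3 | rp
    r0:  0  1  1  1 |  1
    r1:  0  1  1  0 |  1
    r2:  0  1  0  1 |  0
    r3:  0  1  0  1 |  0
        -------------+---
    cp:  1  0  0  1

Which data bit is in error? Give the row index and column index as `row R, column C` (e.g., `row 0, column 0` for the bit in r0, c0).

row 1, column 0

Recompute each row's even parity and compare to rp:
  r0: data parity 1, sent rp 1 → ok
  r1: data parity 0, sent rp 1 → mismatch
  r2: data parity 0, sent rp 0 → ok
  r3: data parity 0, sent rp 0 → ok
Recompute each column's even parity and compare to cp:
  c0: data parity 0, sent cp 1 → mismatch
  c1: data parity 0, sent cp 0 → ok
  c2: data parity 0, sent cp 0 → ok
  c3: data parity 1, sent cp 1 → ok
Exactly one row (r1) and one column (c0) fail → the flipped bit is at their intersection.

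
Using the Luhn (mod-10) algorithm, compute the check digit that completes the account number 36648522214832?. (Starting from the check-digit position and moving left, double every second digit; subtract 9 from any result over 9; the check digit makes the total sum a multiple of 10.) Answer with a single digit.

Partial digits right→left: 2 3 8 4 1 2 2 2 5 8 4 6 6 3
Double every second digit counting from the check-digit position (so the 1st, 3rd, 5th, ... of the partial from the right).
  doubled (with −9 where >9): 4 7 2 4 1 8 3 → sum 29
  kept as-is: 3 4 2 2 8 6 3 → sum 28
Total = 29 + 28 = 57.
Check digit = (10 − (57 mod 10)) mod 10 = 3.

3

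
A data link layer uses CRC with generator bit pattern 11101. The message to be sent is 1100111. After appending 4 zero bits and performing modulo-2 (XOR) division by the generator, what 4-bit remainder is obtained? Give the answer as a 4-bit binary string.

Append 4 zeros: 11001110000. Divide by 11101 (XOR where the leading bit is 1):
  pos 0: 11001 XOR 11101 = 00100
  pos 2: 10011 XOR 11101 = 01110
  pos 3: 11100 XOR 11101 = 00001
Remainder (last 4 bits) = 1000. This is the CRC / FCS.

1000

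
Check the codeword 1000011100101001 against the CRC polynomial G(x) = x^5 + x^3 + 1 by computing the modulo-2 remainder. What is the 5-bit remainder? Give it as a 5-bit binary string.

10010

Modulo-2 division of 1000011100101001 by 101001:
  pos 0: 100001 XOR 101001 = 001000
  pos 2: 100011 XOR 101001 = 001010
  pos 4: 101000 XOR 101001 = 000001
  pos 9: 110100 XOR 101001 = 011101
  pos 10: 111011 XOR 101001 = 010010
Remainder = 10010 (nonzero — an error is detected).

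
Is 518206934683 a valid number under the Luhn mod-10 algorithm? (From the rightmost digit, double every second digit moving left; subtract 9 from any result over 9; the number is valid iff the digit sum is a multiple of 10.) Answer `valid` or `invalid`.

From the right, keep odd positions and double even positions (subtract 9 from any doubled value over 9):
  doubled (positions 2,4,...): 7 8 9 0 7 1 → sum 32
  kept (positions 1,3,...): 3 6 3 6 2 1 → sum 21
Total = 53.
53 mod 10 = 3, so the number is invalid.

invalid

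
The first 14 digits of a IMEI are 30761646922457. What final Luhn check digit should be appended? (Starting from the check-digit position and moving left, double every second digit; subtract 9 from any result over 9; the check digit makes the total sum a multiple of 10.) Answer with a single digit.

Partial digits right→left: 7 5 4 2 2 9 6 4 6 1 6 7 0 3
Double every second digit counting from the check-digit position (so the 1st, 3rd, 5th, ... of the partial from the right).
  doubled (with −9 where >9): 5 8 4 3 3 3 0 → sum 26
  kept as-is: 5 2 9 4 1 7 3 → sum 31
Total = 26 + 31 = 57.
Check digit = (10 − (57 mod 10)) mod 10 = 3.

3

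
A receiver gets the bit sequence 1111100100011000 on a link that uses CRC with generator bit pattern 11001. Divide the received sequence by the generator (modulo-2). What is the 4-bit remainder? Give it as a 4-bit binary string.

1010

Modulo-2 division of 1111100100011000 by 11001:
  pos 0: 11111 XOR 11001 = 00110
  pos 2: 11000 XOR 11001 = 00001
  pos 6: 11000 XOR 11001 = 00001
  pos 10: 11100 XOR 11001 = 00101
Remainder = 1010 (nonzero — an error is detected).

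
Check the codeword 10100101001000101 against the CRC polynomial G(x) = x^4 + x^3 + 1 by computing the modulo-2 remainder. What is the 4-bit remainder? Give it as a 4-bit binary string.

Modulo-2 division of 10100101001000101 by 11001:
  pos 0: 10100 XOR 11001 = 01101
  pos 1: 11011 XOR 11001 = 00010
  pos 4: 10010 XOR 11001 = 01011
  pos 5: 10110 XOR 11001 = 01111
  pos 6: 11111 XOR 11001 = 00110
  pos 8: 11000 XOR 11001 = 00001
  pos 12: 10101 XOR 11001 = 01100
Remainder = 1100 (nonzero — an error is detected).

1100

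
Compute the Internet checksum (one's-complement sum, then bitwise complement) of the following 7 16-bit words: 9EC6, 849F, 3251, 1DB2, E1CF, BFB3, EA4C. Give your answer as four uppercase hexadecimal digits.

One's-complement addition (fold any carry out of bit 15 back into bit 0):
  0x9EC6 + 0x849F = 0x12365 → wrap carry → 0x2366
  0x2366 + 0x3251 = 0x055B7
  0x55B7 + 0x1DB2 = 0x07369
  0x7369 + 0xE1CF = 0x15538 → wrap carry → 0x5539
  0x5539 + 0xBFB3 = 0x114EC → wrap carry → 0x14ED
  0x14ED + 0xEA4C = 0x0FF39
One's-complement sum = 0xFF39.
Checksum = ~0xFF39 & 0xFFFF = 0x00C6.

00C6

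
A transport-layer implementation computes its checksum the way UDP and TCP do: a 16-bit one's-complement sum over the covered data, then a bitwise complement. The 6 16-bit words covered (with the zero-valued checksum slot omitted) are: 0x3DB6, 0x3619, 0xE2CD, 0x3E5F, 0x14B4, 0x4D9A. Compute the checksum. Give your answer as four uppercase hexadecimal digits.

08B5

One's-complement addition (fold any carry out of bit 15 back into bit 0):
  0x3DB6 + 0x3619 = 0x073CF
  0x73CF + 0xE2CD = 0x1569C → wrap carry → 0x569D
  0x569D + 0x3E5F = 0x094FC
  0x94FC + 0x14B4 = 0x0A9B0
  0xA9B0 + 0x4D9A = 0x0F74A
One's-complement sum = 0xF74A.
Checksum = ~0xF74A & 0xFFFF = 0x08B5.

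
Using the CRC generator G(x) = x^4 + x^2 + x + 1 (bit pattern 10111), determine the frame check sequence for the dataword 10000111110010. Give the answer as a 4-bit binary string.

0001

Append 4 zeros: 100001111100100000. Divide by 10111 (XOR where the leading bit is 1):
  pos 0: 10000 XOR 10111 = 00111
  pos 2: 11111 XOR 10111 = 01000
  pos 3: 10001 XOR 10111 = 00110
  pos 5: 11011 XOR 10111 = 01100
  pos 6: 11000 XOR 10111 = 01111
  pos 7: 11110 XOR 10111 = 01001
  pos 8: 10011 XOR 10111 = 00100
  pos 10: 10000 XOR 10111 = 00111
  pos 12: 11100 XOR 10111 = 01011
  pos 13: 10110 XOR 10111 = 00001
Remainder (last 4 bits) = 0001. This is the CRC / FCS.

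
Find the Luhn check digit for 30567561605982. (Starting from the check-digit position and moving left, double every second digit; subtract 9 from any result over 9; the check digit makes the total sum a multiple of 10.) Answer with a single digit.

Partial digits right→left: 2 8 9 5 0 6 1 6 5 7 6 5 0 3
Double every second digit counting from the check-digit position (so the 1st, 3rd, 5th, ... of the partial from the right).
  doubled (with −9 where >9): 4 9 0 2 1 3 0 → sum 19
  kept as-is: 8 5 6 6 7 5 3 → sum 40
Total = 19 + 40 = 59.
Check digit = (10 − (59 mod 10)) mod 10 = 1.

1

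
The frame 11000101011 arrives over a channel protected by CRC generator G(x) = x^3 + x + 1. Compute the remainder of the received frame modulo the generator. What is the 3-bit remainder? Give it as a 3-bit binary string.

Modulo-2 division of 11000101011 by 1011:
  pos 0: 1100 XOR 1011 = 0111
  pos 1: 1110 XOR 1011 = 0101
  pos 2: 1011 XOR 1011 = 0000
  pos 7: 1011 XOR 1011 = 0000
Remainder = 000 (zero — the frame passes the CRC check).

000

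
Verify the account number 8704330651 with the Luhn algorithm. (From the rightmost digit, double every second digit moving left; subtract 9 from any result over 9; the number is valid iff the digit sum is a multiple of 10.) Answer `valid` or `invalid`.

From the right, keep odd positions and double even positions (subtract 9 from any doubled value over 9):
  doubled (positions 2,4,...): 1 0 6 0 7 → sum 14
  kept (positions 1,3,...): 1 6 3 4 7 → sum 21
Total = 35.
35 mod 10 = 5, so the number is invalid.

invalid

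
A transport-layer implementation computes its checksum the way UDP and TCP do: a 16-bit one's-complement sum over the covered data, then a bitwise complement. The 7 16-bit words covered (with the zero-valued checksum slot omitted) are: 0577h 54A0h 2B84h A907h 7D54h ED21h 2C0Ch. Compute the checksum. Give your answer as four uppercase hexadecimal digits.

One's-complement addition (fold any carry out of bit 15 back into bit 0):
  0x0577 + 0x54A0 = 0x05A17
  0x5A17 + 0x2B84 = 0x0859B
  0x859B + 0xA907 = 0x12EA2 → wrap carry → 0x2EA3
  0x2EA3 + 0x7D54 = 0x0ABF7
  0xABF7 + 0xED21 = 0x19918 → wrap carry → 0x9919
  0x9919 + 0x2C0C = 0x0C525
One's-complement sum = 0xC525.
Checksum = ~0xC525 & 0xFFFF = 0x3ADA.

3ADA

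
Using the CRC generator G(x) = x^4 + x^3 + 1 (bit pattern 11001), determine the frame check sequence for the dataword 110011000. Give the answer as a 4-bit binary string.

0111

Append 4 zeros: 1100110000000. Divide by 11001 (XOR where the leading bit is 1):
  pos 0: 11001 XOR 11001 = 00000
  pos 5: 10000 XOR 11001 = 01001
  pos 6: 10010 XOR 11001 = 01011
  pos 7: 10110 XOR 11001 = 01111
  pos 8: 11110 XOR 11001 = 00111
Remainder (last 4 bits) = 0111. This is the CRC / FCS.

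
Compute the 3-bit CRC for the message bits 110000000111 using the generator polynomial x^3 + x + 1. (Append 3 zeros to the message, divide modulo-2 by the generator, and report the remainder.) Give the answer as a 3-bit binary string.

Append 3 zeros: 110000000111000. Divide by 1011 (XOR where the leading bit is 1):
  pos 0: 1100 XOR 1011 = 0111
  pos 1: 1110 XOR 1011 = 0101
  pos 2: 1010 XOR 1011 = 0001
  pos 5: 1000 XOR 1011 = 0011
  pos 7: 1111 XOR 1011 = 0100
  pos 8: 1001 XOR 1011 = 0010
  pos 10: 1000 XOR 1011 = 0011
Remainder (last 3 bits) = 110. This is the CRC / FCS.

110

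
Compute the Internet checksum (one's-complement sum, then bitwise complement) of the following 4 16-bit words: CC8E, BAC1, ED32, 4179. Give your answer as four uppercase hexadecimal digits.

One's-complement addition (fold any carry out of bit 15 back into bit 0):
  0xCC8E + 0xBAC1 = 0x1874F → wrap carry → 0x8750
  0x8750 + 0xED32 = 0x17482 → wrap carry → 0x7483
  0x7483 + 0x4179 = 0x0B5FC
One's-complement sum = 0xB5FC.
Checksum = ~0xB5FC & 0xFFFF = 0x4A03.

4A03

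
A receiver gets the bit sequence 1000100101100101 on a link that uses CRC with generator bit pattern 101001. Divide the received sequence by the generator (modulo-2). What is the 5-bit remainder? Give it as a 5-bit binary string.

01101

Modulo-2 division of 1000100101100101 by 101001:
  pos 0: 100010 XOR 101001 = 001011
  pos 2: 101101 XOR 101001 = 000100
  pos 5: 100011 XOR 101001 = 001010
  pos 7: 101000 XOR 101001 = 000001
Remainder = 01101 (nonzero — an error is detected).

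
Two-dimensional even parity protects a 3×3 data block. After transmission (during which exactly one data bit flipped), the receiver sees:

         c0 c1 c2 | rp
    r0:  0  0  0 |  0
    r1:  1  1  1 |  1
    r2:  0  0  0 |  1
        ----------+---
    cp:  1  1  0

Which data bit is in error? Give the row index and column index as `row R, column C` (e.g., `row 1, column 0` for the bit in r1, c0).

row 2, column 2

Recompute each row's even parity and compare to rp:
  r0: data parity 0, sent rp 0 → ok
  r1: data parity 1, sent rp 1 → ok
  r2: data parity 0, sent rp 1 → mismatch
Recompute each column's even parity and compare to cp:
  c0: data parity 1, sent cp 1 → ok
  c1: data parity 1, sent cp 1 → ok
  c2: data parity 1, sent cp 0 → mismatch
Exactly one row (r2) and one column (c2) fail → the flipped bit is at their intersection.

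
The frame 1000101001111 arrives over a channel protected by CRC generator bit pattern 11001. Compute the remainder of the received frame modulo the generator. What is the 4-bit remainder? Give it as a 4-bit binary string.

1101

Modulo-2 division of 1000101001111 by 11001:
  pos 0: 10001 XOR 11001 = 01000
  pos 1: 10000 XOR 11001 = 01001
  pos 2: 10011 XOR 11001 = 01010
  pos 3: 10100 XOR 11001 = 01101
  pos 4: 11010 XOR 11001 = 00011
  pos 7: 11111 XOR 11001 = 00110
Remainder = 1101 (nonzero — an error is detected).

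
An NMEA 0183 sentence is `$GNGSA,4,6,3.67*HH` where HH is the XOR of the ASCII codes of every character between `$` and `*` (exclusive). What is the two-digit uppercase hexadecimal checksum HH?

XOR the ASCII codes of the payload characters:
  'G' = 0x47 → acc = 0x47
  'N' = 0x4E → acc = 0x09
  'G' = 0x47 → acc = 0x4E
  'S' = 0x53 → acc = 0x1D
  'A' = 0x41 → acc = 0x5C
  ',' = 0x2C → acc = 0x70
  '4' = 0x34 → acc = 0x44
  ',' = 0x2C → acc = 0x68
  '6' = 0x36 → acc = 0x5E
  ',' = 0x2C → acc = 0x72
  '3' = 0x33 → acc = 0x41
  '.' = 0x2E → acc = 0x6F
  '6' = 0x36 → acc = 0x59
  '7' = 0x37 → acc = 0x6E
Checksum = 0x6E.

6E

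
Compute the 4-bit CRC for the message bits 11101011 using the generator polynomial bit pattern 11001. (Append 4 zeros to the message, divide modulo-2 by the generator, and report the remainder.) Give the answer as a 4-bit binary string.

Append 4 zeros: 111010110000. Divide by 11001 (XOR where the leading bit is 1):
  pos 0: 11101 XOR 11001 = 00100
  pos 2: 10001 XOR 11001 = 01000
  pos 3: 10001 XOR 11001 = 01000
  pos 4: 10000 XOR 11001 = 01001
  pos 5: 10010 XOR 11001 = 01011
  pos 6: 10110 XOR 11001 = 01111
  pos 7: 11110 XOR 11001 = 00111
Remainder (last 4 bits) = 0111. This is the CRC / FCS.

0111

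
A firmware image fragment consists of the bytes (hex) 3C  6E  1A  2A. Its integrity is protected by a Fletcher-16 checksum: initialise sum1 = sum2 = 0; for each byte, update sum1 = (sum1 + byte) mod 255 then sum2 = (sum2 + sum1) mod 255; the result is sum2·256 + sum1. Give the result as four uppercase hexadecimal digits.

Running sums (mod 255):
  after byte 0 (3C): sum1=60, sum2=60
  after byte 1 (6E): sum1=170, sum2=230
  after byte 2 (1A): sum1=196, sum2=171
  after byte 3 (2A): sum1=238, sum2=154
Checksum = sum2·256 + sum1 = 154·256 + 238 = 39662 = 0x9AEE.

9AEE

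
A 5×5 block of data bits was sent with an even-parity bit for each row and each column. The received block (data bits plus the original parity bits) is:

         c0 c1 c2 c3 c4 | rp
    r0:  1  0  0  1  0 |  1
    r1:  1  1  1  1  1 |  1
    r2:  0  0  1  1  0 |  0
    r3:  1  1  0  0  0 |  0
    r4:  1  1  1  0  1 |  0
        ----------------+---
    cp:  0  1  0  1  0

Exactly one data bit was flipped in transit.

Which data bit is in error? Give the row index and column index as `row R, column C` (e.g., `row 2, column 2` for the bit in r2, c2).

row 0, column 2

Recompute each row's even parity and compare to rp:
  r0: data parity 0, sent rp 1 → mismatch
  r1: data parity 1, sent rp 1 → ok
  r2: data parity 0, sent rp 0 → ok
  r3: data parity 0, sent rp 0 → ok
  r4: data parity 0, sent rp 0 → ok
Recompute each column's even parity and compare to cp:
  c0: data parity 0, sent cp 0 → ok
  c1: data parity 1, sent cp 1 → ok
  c2: data parity 1, sent cp 0 → mismatch
  c3: data parity 1, sent cp 1 → ok
  c4: data parity 0, sent cp 0 → ok
Exactly one row (r0) and one column (c2) fail → the flipped bit is at their intersection.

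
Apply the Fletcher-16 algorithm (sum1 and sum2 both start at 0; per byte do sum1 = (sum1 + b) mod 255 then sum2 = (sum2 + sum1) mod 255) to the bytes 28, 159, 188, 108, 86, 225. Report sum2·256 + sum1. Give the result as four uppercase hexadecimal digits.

8D1D

Running sums (mod 255):
  after byte 0 (28): sum1=28, sum2=28
  after byte 1 (159): sum1=187, sum2=215
  after byte 2 (188): sum1=120, sum2=80
  after byte 3 (108): sum1=228, sum2=53
  after byte 4 (86): sum1=59, sum2=112
  after byte 5 (225): sum1=29, sum2=141
Checksum = sum2·256 + sum1 = 141·256 + 29 = 36125 = 0x8D1D.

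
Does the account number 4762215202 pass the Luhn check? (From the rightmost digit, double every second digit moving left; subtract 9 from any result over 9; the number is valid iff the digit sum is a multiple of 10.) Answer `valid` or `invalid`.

From the right, keep odd positions and double even positions (subtract 9 from any doubled value over 9):
  doubled (positions 2,4,...): 0 1 4 3 8 → sum 16
  kept (positions 1,3,...): 2 2 1 2 7 → sum 14
Total = 30.
30 mod 10 = 0, so the number is valid.

valid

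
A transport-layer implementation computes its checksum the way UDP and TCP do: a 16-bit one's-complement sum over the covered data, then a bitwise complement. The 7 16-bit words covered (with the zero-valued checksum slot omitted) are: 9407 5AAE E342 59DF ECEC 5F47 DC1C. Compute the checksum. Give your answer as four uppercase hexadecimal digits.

ABD6

One's-complement addition (fold any carry out of bit 15 back into bit 0):
  0x9407 + 0x5AAE = 0x0EEB5
  0xEEB5 + 0xE342 = 0x1D1F7 → wrap carry → 0xD1F8
  0xD1F8 + 0x59DF = 0x12BD7 → wrap carry → 0x2BD8
  0x2BD8 + 0xECEC = 0x118C4 → wrap carry → 0x18C5
  0x18C5 + 0x5F47 = 0x0780C
  0x780C + 0xDC1C = 0x15428 → wrap carry → 0x5429
One's-complement sum = 0x5429.
Checksum = ~0x5429 & 0xFFFF = 0xABD6.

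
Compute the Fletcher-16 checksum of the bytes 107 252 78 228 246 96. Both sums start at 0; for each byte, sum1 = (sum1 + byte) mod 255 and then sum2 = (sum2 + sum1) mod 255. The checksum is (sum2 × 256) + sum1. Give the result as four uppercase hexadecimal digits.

Running sums (mod 255):
  after byte 0 (107): sum1=107, sum2=107
  after byte 1 (252): sum1=104, sum2=211
  after byte 2 (78): sum1=182, sum2=138
  after byte 3 (228): sum1=155, sum2=38
  after byte 4 (246): sum1=146, sum2=184
  after byte 5 (96): sum1=242, sum2=171
Checksum = sum2·256 + sum1 = 171·256 + 242 = 44018 = 0xABF2.

ABF2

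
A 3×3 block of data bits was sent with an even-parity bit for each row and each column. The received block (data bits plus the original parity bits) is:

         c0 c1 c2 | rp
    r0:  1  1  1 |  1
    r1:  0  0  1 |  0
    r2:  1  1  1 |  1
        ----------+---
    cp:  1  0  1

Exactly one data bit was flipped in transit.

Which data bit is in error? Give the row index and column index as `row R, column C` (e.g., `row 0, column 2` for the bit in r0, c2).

Recompute each row's even parity and compare to rp:
  r0: data parity 1, sent rp 1 → ok
  r1: data parity 1, sent rp 0 → mismatch
  r2: data parity 1, sent rp 1 → ok
Recompute each column's even parity and compare to cp:
  c0: data parity 0, sent cp 1 → mismatch
  c1: data parity 0, sent cp 0 → ok
  c2: data parity 1, sent cp 1 → ok
Exactly one row (r1) and one column (c0) fail → the flipped bit is at their intersection.

row 1, column 0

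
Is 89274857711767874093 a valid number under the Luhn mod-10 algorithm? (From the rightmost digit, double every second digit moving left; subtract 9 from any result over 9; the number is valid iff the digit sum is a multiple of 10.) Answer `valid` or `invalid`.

From the right, keep odd positions and double even positions (subtract 9 from any doubled value over 9):
  doubled (positions 2,4,...): 9 8 7 3 2 5 1 8 4 7 → sum 54
  kept (positions 1,3,...): 3 0 7 7 7 1 7 8 7 9 → sum 56
Total = 110.
110 mod 10 = 0, so the number is valid.

valid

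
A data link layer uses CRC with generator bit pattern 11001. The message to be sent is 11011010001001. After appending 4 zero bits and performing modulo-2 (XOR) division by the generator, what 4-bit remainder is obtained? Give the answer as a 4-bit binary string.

Append 4 zeros: 110110100010010000. Divide by 11001 (XOR where the leading bit is 1):
  pos 0: 11011 XOR 11001 = 00010
  pos 3: 10010 XOR 11001 = 01011
  pos 4: 10110 XOR 11001 = 01111
  pos 5: 11110 XOR 11001 = 00111
  pos 7: 11110 XOR 11001 = 00111
  pos 9: 11101 XOR 11001 = 00100
  pos 11: 10000 XOR 11001 = 01001
  pos 12: 10010 XOR 11001 = 01011
  pos 13: 10110 XOR 11001 = 01111
Remainder (last 4 bits) = 1111. This is the CRC / FCS.

1111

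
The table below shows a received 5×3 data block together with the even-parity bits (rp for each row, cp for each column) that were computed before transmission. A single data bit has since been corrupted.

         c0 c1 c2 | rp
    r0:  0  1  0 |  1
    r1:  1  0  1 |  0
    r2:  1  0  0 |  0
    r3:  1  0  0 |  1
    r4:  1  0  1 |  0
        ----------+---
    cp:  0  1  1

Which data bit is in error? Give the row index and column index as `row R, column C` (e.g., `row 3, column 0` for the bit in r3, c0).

row 2, column 2

Recompute each row's even parity and compare to rp:
  r0: data parity 1, sent rp 1 → ok
  r1: data parity 0, sent rp 0 → ok
  r2: data parity 1, sent rp 0 → mismatch
  r3: data parity 1, sent rp 1 → ok
  r4: data parity 0, sent rp 0 → ok
Recompute each column's even parity and compare to cp:
  c0: data parity 0, sent cp 0 → ok
  c1: data parity 1, sent cp 1 → ok
  c2: data parity 0, sent cp 1 → mismatch
Exactly one row (r2) and one column (c2) fail → the flipped bit is at their intersection.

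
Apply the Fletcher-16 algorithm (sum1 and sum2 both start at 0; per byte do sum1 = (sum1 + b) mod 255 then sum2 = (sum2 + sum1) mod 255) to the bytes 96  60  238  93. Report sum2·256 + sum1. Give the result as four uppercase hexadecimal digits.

71E8

Running sums (mod 255):
  after byte 0 (96): sum1=96, sum2=96
  after byte 1 (60): sum1=156, sum2=252
  after byte 2 (238): sum1=139, sum2=136
  after byte 3 (93): sum1=232, sum2=113
Checksum = sum2·256 + sum1 = 113·256 + 232 = 29160 = 0x71E8.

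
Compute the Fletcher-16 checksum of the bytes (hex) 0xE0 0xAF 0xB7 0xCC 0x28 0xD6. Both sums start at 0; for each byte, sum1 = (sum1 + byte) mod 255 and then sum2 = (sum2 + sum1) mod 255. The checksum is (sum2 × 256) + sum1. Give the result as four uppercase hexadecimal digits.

Running sums (mod 255):
  after byte 0 (0xE0): sum1=224, sum2=224
  after byte 1 (0xAF): sum1=144, sum2=113
  after byte 2 (0xB7): sum1=72, sum2=185
  after byte 3 (0xCC): sum1=21, sum2=206
  after byte 4 (0x28): sum1=61, sum2=12
  after byte 5 (0xD6): sum1=20, sum2=32
Checksum = sum2·256 + sum1 = 32·256 + 20 = 8212 = 0x2014.

2014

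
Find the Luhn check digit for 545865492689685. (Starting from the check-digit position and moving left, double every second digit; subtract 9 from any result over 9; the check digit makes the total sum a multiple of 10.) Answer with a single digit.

3

Partial digits right→left: 5 8 6 9 8 6 2 9 4 5 6 8 5 4 5
Double every second digit counting from the check-digit position (so the 1st, 3rd, 5th, ... of the partial from the right).
  doubled (with −9 where >9): 1 3 7 4 8 3 1 1 → sum 28
  kept as-is: 8 9 6 9 5 8 4 → sum 49
Total = 28 + 49 = 77.
Check digit = (10 − (77 mod 10)) mod 10 = 3.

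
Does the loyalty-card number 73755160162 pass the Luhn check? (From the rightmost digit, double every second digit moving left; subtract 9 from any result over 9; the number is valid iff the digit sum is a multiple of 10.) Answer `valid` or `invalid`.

valid

From the right, keep odd positions and double even positions (subtract 9 from any doubled value over 9):
  doubled (positions 2,4,...): 3 0 2 1 6 → sum 12
  kept (positions 1,3,...): 2 1 6 5 7 7 → sum 28
Total = 40.
40 mod 10 = 0, so the number is valid.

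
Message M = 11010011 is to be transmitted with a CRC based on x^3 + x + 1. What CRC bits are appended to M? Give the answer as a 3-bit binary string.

Append 3 zeros: 11010011000. Divide by 1011 (XOR where the leading bit is 1):
  pos 0: 1101 XOR 1011 = 0110
  pos 1: 1100 XOR 1011 = 0111
  pos 2: 1110 XOR 1011 = 0101
  pos 3: 1011 XOR 1011 = 0000
  pos 7: 1000 XOR 1011 = 0011
Remainder (last 3 bits) = 011. This is the CRC / FCS.

011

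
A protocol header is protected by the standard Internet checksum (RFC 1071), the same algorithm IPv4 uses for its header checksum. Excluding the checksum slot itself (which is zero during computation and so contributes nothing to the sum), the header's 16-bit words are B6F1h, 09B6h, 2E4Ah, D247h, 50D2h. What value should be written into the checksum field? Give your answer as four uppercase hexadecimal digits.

One's-complement addition (fold any carry out of bit 15 back into bit 0):
  0xB6F1 + 0x09B6 = 0x0C0A7
  0xC0A7 + 0x2E4A = 0x0EEF1
  0xEEF1 + 0xD247 = 0x1C138 → wrap carry → 0xC139
  0xC139 + 0x50D2 = 0x1120B → wrap carry → 0x120C
One's-complement sum = 0x120C.
Checksum = ~0x120C & 0xFFFF = 0xEDF3.

EDF3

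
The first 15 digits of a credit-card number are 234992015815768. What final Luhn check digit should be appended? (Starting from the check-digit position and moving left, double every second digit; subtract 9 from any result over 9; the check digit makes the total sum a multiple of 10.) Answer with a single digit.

0

Partial digits right→left: 8 6 7 5 1 8 5 1 0 2 9 9 4 3 2
Double every second digit counting from the check-digit position (so the 1st, 3rd, 5th, ... of the partial from the right).
  doubled (with −9 where >9): 7 5 2 1 0 9 8 4 → sum 36
  kept as-is: 6 5 8 1 2 9 3 → sum 34
Total = 36 + 34 = 70.
Check digit = (10 − (70 mod 10)) mod 10 = 0.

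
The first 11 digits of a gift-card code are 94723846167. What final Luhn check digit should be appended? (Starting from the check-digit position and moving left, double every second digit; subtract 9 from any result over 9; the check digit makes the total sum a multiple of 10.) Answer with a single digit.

Partial digits right→left: 7 6 1 6 4 8 3 2 7 4 9
Double every second digit counting from the check-digit position (so the 1st, 3rd, 5th, ... of the partial from the right).
  doubled (with −9 where >9): 5 2 8 6 5 9 → sum 35
  kept as-is: 6 6 8 2 4 → sum 26
Total = 35 + 26 = 61.
Check digit = (10 − (61 mod 10)) mod 10 = 9.

9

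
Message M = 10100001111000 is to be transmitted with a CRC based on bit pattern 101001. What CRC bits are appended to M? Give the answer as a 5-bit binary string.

01110

Append 5 zeros: 1010000111100000000. Divide by 101001 (XOR where the leading bit is 1):
  pos 0: 101000 XOR 101001 = 000001
  pos 5: 101111 XOR 101001 = 000110
  pos 8: 110000 XOR 101001 = 011001
  pos 9: 110010 XOR 101001 = 011011
  pos 10: 110110 XOR 101001 = 011111
  pos 11: 111110 XOR 101001 = 010111
  pos 12: 101110 XOR 101001 = 000111
Remainder (last 5 bits) = 01110. This is the CRC / FCS.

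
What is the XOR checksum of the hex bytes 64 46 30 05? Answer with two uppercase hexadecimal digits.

XOR the bytes together:
  start with 0x64
  0x64 ⊕ 0x46 = 0x22
  0x22 ⊕ 0x30 = 0x12
  0x12 ⊕ 0x05 = 0x17

17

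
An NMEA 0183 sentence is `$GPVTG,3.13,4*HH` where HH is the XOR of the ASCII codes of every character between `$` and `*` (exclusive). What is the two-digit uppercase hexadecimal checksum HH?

79

XOR the ASCII codes of the payload characters:
  'G' = 0x47 → acc = 0x47
  'P' = 0x50 → acc = 0x17
  'V' = 0x56 → acc = 0x41
  'T' = 0x54 → acc = 0x15
  'G' = 0x47 → acc = 0x52
  ',' = 0x2C → acc = 0x7E
  '3' = 0x33 → acc = 0x4D
  '.' = 0x2E → acc = 0x63
  '1' = 0x31 → acc = 0x52
  '3' = 0x33 → acc = 0x61
  ',' = 0x2C → acc = 0x4D
  '4' = 0x34 → acc = 0x79
Checksum = 0x79.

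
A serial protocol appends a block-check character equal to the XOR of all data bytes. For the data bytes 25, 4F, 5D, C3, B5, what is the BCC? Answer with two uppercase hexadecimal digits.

41

XOR the bytes together:
  start with 0x25
  0x25 ⊕ 0x4F = 0x6A
  0x6A ⊕ 0x5D = 0x37
  0x37 ⊕ 0xC3 = 0xF4
  0xF4 ⊕ 0xB5 = 0x41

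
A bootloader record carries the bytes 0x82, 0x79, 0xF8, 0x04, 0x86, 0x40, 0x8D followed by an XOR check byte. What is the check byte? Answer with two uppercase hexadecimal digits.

XOR the bytes together:
  start with 0x82
  0x82 ⊕ 0x79 = 0xFB
  0xFB ⊕ 0xF8 = 0x03
  0x03 ⊕ 0x04 = 0x07
  0x07 ⊕ 0x86 = 0x81
  0x81 ⊕ 0x40 = 0xC1
  0xC1 ⊕ 0x8D = 0x4C

4C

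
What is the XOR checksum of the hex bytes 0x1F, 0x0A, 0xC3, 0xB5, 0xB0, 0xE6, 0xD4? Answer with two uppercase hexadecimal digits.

XOR the bytes together:
  start with 0x1F
  0x1F ⊕ 0x0A = 0x15
  0x15 ⊕ 0xC3 = 0xD6
  0xD6 ⊕ 0xB5 = 0x63
  0x63 ⊕ 0xB0 = 0xD3
  0xD3 ⊕ 0xE6 = 0x35
  0x35 ⊕ 0xD4 = 0xE1

E1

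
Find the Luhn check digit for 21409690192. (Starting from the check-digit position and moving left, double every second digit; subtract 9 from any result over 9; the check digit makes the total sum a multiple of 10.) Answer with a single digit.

Partial digits right→left: 2 9 1 0 9 6 9 0 4 1 2
Double every second digit counting from the check-digit position (so the 1st, 3rd, 5th, ... of the partial from the right).
  doubled (with −9 where >9): 4 2 9 9 8 4 → sum 36
  kept as-is: 9 0 6 0 1 → sum 16
Total = 36 + 16 = 52.
Check digit = (10 − (52 mod 10)) mod 10 = 8.

8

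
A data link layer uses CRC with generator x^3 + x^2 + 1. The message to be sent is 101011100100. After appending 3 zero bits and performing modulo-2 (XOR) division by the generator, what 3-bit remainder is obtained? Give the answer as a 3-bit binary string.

Append 3 zeros: 101011100100000. Divide by 1101 (XOR where the leading bit is 1):
  pos 0: 1010 XOR 1101 = 0111
  pos 1: 1111 XOR 1101 = 0010
  pos 3: 1011 XOR 1101 = 0110
  pos 4: 1100 XOR 1101 = 0001
  pos 7: 1010 XOR 1101 = 0111
  pos 8: 1110 XOR 1101 = 0011
  pos 10: 1100 XOR 1101 = 0001
Remainder (last 3 bits) = 010. This is the CRC / FCS.

010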